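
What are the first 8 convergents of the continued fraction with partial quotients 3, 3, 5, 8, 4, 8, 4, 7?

3/1, 10/3, 53/16, 434/131, 1789/540, 14746/4451, 60773/18344, 440157/132859

Using the convergent recurrence p_i = a_i*p_{i-1} + p_{i-2}, q_i = a_i*q_{i-1} + q_{i-2} with p_{-2}=0, p_{-1}=1, q_{-2}=1, q_{-1}=0:
  i=0: a_0=3, p_0 = 3*1 + 0 = 3, q_0 = 3*0 + 1 = 1.
  i=1: a_1=3, p_1 = 3*3 + 1 = 10, q_1 = 3*1 + 0 = 3.
  i=2: a_2=5, p_2 = 5*10 + 3 = 53, q_2 = 5*3 + 1 = 16.
  i=3: a_3=8, p_3 = 8*53 + 10 = 434, q_3 = 8*16 + 3 = 131.
  i=4: a_4=4, p_4 = 4*434 + 53 = 1789, q_4 = 4*131 + 16 = 540.
  i=5: a_5=8, p_5 = 8*1789 + 434 = 14746, q_5 = 8*540 + 131 = 4451.
  i=6: a_6=4, p_6 = 4*14746 + 1789 = 60773, q_6 = 4*4451 + 540 = 18344.
  i=7: a_7=7, p_7 = 7*60773 + 14746 = 440157, q_7 = 7*18344 + 4451 = 132859.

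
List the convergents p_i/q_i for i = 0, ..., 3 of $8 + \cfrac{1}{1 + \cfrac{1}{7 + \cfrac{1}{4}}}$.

Using the convergent recurrence p_i = a_i*p_{i-1} + p_{i-2}, q_i = a_i*q_{i-1} + q_{i-2} with p_{-2}=0, p_{-1}=1, q_{-2}=1, q_{-1}=0:
  i=0: a_0=8, p_0 = 8*1 + 0 = 8, q_0 = 8*0 + 1 = 1.
  i=1: a_1=1, p_1 = 1*8 + 1 = 9, q_1 = 1*1 + 0 = 1.
  i=2: a_2=7, p_2 = 7*9 + 8 = 71, q_2 = 7*1 + 1 = 8.
  i=3: a_3=4, p_3 = 4*71 + 9 = 293, q_3 = 4*8 + 1 = 33.

8/1, 9/1, 71/8, 293/33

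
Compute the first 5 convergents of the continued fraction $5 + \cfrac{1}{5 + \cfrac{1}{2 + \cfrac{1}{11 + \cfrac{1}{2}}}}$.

Using the convergent recurrence p_i = a_i*p_{i-1} + p_{i-2}, q_i = a_i*q_{i-1} + q_{i-2} with p_{-2}=0, p_{-1}=1, q_{-2}=1, q_{-1}=0:
  i=0: a_0=5, p_0 = 5*1 + 0 = 5, q_0 = 5*0 + 1 = 1.
  i=1: a_1=5, p_1 = 5*5 + 1 = 26, q_1 = 5*1 + 0 = 5.
  i=2: a_2=2, p_2 = 2*26 + 5 = 57, q_2 = 2*5 + 1 = 11.
  i=3: a_3=11, p_3 = 11*57 + 26 = 653, q_3 = 11*11 + 5 = 126.
  i=4: a_4=2, p_4 = 2*653 + 57 = 1363, q_4 = 2*126 + 11 = 263.

5/1, 26/5, 57/11, 653/126, 1363/263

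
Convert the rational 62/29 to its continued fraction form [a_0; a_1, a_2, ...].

[2; 7, 4]

Run the Euclidean algorithm on 62 and 29; the successive quotients are the partial quotients a_0, a_1, ... (each step inverts the fractional part left over by the previous one):
  62 = 2*29 + 4, so a_0 = 2.
  29 = 7*4 + 1, so a_1 = 7.
  4 = 4*1 + 0, so a_2 = 4.
The remainder reaches 0 after 3 divisions, so the expansion has 3 partial quotients, read off in order.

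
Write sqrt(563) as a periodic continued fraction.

[23; (1, 2, 1, 2, 23, 2, 1, 2, 1, 46)]

Write x_i = (sqrt(563) + m_i)/d_i with (m_0, d_0) = (0, 1). a_0 = floor(sqrt(563)) = 23, since 23^2 = 529 <= 563 < 576 = 24^2.
Iterate m_{i+1} = d_i*a_i - m_i, d_{i+1} = (563 - m_{i+1}^2)/d_i, a_{i+1} = floor((a_0 + m_{i+1})/d_{i+1}):
  m_1 = 1*23 - 0 = 23, d_1 = (563 - 23^2)/1 = 34/1 = 34, a_1 = floor((23 + 23)/34) = 1.
  m_2 = 34*1 - 23 = 11, d_2 = (563 - 11^2)/34 = 442/34 = 13, a_2 = floor((23 + 11)/13) = 2.
  m_3 = 13*2 - 11 = 15, d_3 = (563 - 15^2)/13 = 338/13 = 26, a_3 = floor((23 + 15)/26) = 1.
  m_4 = 26*1 - 15 = 11, d_4 = (563 - 11^2)/26 = 442/26 = 17, a_4 = floor((23 + 11)/17) = 2.
  m_5 = 17*2 - 11 = 23, d_5 = (563 - 23^2)/17 = 34/17 = 2, a_5 = floor((23 + 23)/2) = 23.
  m_6 = 2*23 - 23 = 23, d_6 = (563 - 23^2)/2 = 34/2 = 17, a_6 = floor((23 + 23)/17) = 2.
  m_7 = 17*2 - 23 = 11, d_7 = (563 - 11^2)/17 = 442/17 = 26, a_7 = floor((23 + 11)/26) = 1.
  m_8 = 26*1 - 11 = 15, d_8 = (563 - 15^2)/26 = 338/26 = 13, a_8 = floor((23 + 15)/13) = 2.
  m_9 = 13*2 - 15 = 11, d_9 = (563 - 11^2)/13 = 442/13 = 34, a_9 = floor((23 + 11)/34) = 1.
  m_10 = 34*1 - 11 = 23, d_10 = (563 - 23^2)/34 = 34/34 = 1, a_10 = floor((23 + 23)/1) = 46.
  m_11 = 1*46 - 23 = 23, d_11 = (563 - 23^2)/1 = 34/1 = 34: (m_11, d_11) = (m_1, d_1) = (23, 34), so from here the quotients repeat a_1, ..., a_10; the period length is 10.
Hence the expansion of sqrt(563) is a_0 = 23 followed by the repeating block 1, 2, 1, 2, 23, 2, 1, 2, 1, 46 (period 10).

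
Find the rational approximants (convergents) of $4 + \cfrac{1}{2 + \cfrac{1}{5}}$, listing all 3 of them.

4/1, 9/2, 49/11

Using the convergent recurrence p_i = a_i*p_{i-1} + p_{i-2}, q_i = a_i*q_{i-1} + q_{i-2} with p_{-2}=0, p_{-1}=1, q_{-2}=1, q_{-1}=0:
  i=0: a_0=4, p_0 = 4*1 + 0 = 4, q_0 = 4*0 + 1 = 1.
  i=1: a_1=2, p_1 = 2*4 + 1 = 9, q_1 = 2*1 + 0 = 2.
  i=2: a_2=5, p_2 = 5*9 + 4 = 49, q_2 = 5*2 + 1 = 11.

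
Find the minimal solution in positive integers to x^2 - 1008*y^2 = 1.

First expand sqrt(1008) as a continued fraction. With x_i = (sqrt(1008) + m_i)/d_i and (m_0, d_0) = (0, 1): a_0 = floor(sqrt(1008)) = 31, since 31^2 = 961 <= 1008 < 1024 = 32^2.
Iterate m_{i+1} = d_i*a_i - m_i, d_{i+1} = (1008 - m_{i+1}^2)/d_i, a_{i+1} = floor((a_0 + m_{i+1})/d_{i+1}):
  m_1 = 1*31 - 0 = 31, d_1 = (1008 - 31^2)/1 = 47/1 = 47, a_1 = floor((31 + 31)/47) = 1.
  m_2 = 47*1 - 31 = 16, d_2 = (1008 - 16^2)/47 = 752/47 = 16, a_2 = floor((31 + 16)/16) = 2.
  m_3 = 16*2 - 16 = 16, d_3 = (1008 - 16^2)/16 = 752/16 = 47, a_3 = floor((31 + 16)/47) = 1.
  m_4 = 47*1 - 16 = 31, d_4 = (1008 - 31^2)/47 = 47/47 = 1, a_4 = floor((31 + 31)/1) = 62.
  m_5 = 1*62 - 31 = 31, d_5 = (1008 - 31^2)/1 = 47/1 = 47: (m_5, d_5) = (m_1, d_1) = (31, 47), so from here the quotients repeat a_1, ..., a_4; the period length is 4.
So sqrt(1008) = [31; (1, 2, 1, 62)] with period length k = 4.
k is even, so the fundamental solution of x^2 - 1008y^2 = 1 is (p_{k-1}, q_{k-1}) = (p_3, q_3); compute convergents through index 3.
Convergents (p_i = a_i*p_{i-1} + p_{i-2}, q_i = a_i*q_{i-1} + q_{i-2} with p_{-2}=0, p_{-1}=1, q_{-2}=1, q_{-1}=0):
  i=0: a_0=31, p_0 = 31*1 + 0 = 31, q_0 = 31*0 + 1 = 1.
  i=1: a_1=1, p_1 = 1*31 + 1 = 32, q_1 = 1*1 + 0 = 1.
  i=2: a_2=2, p_2 = 2*32 + 31 = 95, q_2 = 2*1 + 1 = 3.
  i=3: a_3=1, p_3 = 1*95 + 32 = 127, q_3 = 1*3 + 1 = 4.
Check: 127^2 - 1008*4^2 = 16129 - 16128 = 1, so (x, y) = (127, 4) solves the equation, and by the theorem it is the least positive solution.

(x, y) = (127, 4)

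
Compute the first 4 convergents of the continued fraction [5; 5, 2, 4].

5/1, 26/5, 57/11, 254/49

Using the convergent recurrence p_i = a_i*p_{i-1} + p_{i-2}, q_i = a_i*q_{i-1} + q_{i-2} with p_{-2}=0, p_{-1}=1, q_{-2}=1, q_{-1}=0:
  i=0: a_0=5, p_0 = 5*1 + 0 = 5, q_0 = 5*0 + 1 = 1.
  i=1: a_1=5, p_1 = 5*5 + 1 = 26, q_1 = 5*1 + 0 = 5.
  i=2: a_2=2, p_2 = 2*26 + 5 = 57, q_2 = 2*5 + 1 = 11.
  i=3: a_3=4, p_3 = 4*57 + 26 = 254, q_3 = 4*11 + 5 = 49.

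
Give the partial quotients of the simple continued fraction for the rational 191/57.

Run the Euclidean algorithm on 191 and 57; the successive quotients are the partial quotients a_0, a_1, ... (each step inverts the fractional part left over by the previous one):
  191 = 3*57 + 20, so a_0 = 3.
  57 = 2*20 + 17, so a_1 = 2.
  20 = 1*17 + 3, so a_2 = 1.
  17 = 5*3 + 2, so a_3 = 5.
  3 = 1*2 + 1, so a_4 = 1.
  2 = 2*1 + 0, so a_5 = 2.
The remainder reaches 0 after 6 divisions, so the expansion has 6 partial quotients, read off in order.

[3; 2, 1, 5, 1, 2]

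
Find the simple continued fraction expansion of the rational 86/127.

Run the Euclidean algorithm on 86 and 127; the successive quotients are the partial quotients a_0, a_1, ... (each step inverts the fractional part left over by the previous one):
  86 = 0*127 + 86, so a_0 = 0.
  127 = 1*86 + 41, so a_1 = 1.
  86 = 2*41 + 4, so a_2 = 2.
  41 = 10*4 + 1, so a_3 = 10.
  4 = 4*1 + 0, so a_4 = 4.
The remainder reaches 0 after 5 divisions, so the expansion has 5 partial quotients, read off in order.

[0; 1, 2, 10, 4]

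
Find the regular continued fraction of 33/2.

Run the Euclidean algorithm on 33 and 2; the successive quotients are the partial quotients a_0, a_1, ... (each step inverts the fractional part left over by the previous one):
  33 = 16*2 + 1, so a_0 = 16.
  2 = 2*1 + 0, so a_1 = 2.
The remainder reaches 0 after 2 divisions, so the expansion has 2 partial quotients, read off in order.

[16; 2]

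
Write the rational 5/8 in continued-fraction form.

[0; 1, 1, 1, 2]

Run the Euclidean algorithm on 5 and 8; the successive quotients are the partial quotients a_0, a_1, ... (each step inverts the fractional part left over by the previous one):
  5 = 0*8 + 5, so a_0 = 0.
  8 = 1*5 + 3, so a_1 = 1.
  5 = 1*3 + 2, so a_2 = 1.
  3 = 1*2 + 1, so a_3 = 1.
  2 = 2*1 + 0, so a_4 = 2.
The remainder reaches 0 after 5 divisions, so the expansion has 5 partial quotients, read off in order.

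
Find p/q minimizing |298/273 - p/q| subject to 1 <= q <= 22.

Expand x = 298/273 as a continued fraction with the Euclidean algorithm:
  298 = 1*273 + 25, so a_0 = 1.
  273 = 10*25 + 23, so a_1 = 10.
  25 = 1*23 + 2, so a_2 = 1.
  23 = 11*2 + 1, so a_3 = 11.
  2 = 2*1 + 0, so a_4 = 2.
so x = [1; 10, 1, 11, 2].
Convergents (p_i = a_i*p_{i-1} + p_{i-2}, q_i = a_i*q_{i-1} + q_{i-2} with p_{-2}=0, p_{-1}=1, q_{-2}=1, q_{-1}=0), until the denominator exceeds 22:
  i=0: a_0=1, p_0 = 1*1 + 0 = 1, q_0 = 1*0 + 1 = 1.
  i=1: a_1=10, p_1 = 10*1 + 1 = 11, q_1 = 10*1 + 0 = 10.
  i=2: a_2=1, p_2 = 1*11 + 1 = 12, q_2 = 1*10 + 1 = 11.
  i=3: a_3=11, p_3 = 11*12 + 11 = 143, q_3 = 11*11 + 10 = 131.
q_3 = 131 > 22, so the last convergent with denominator <= 22 is p_2/q_2 = 12/11.
The closest fraction with denominator <= 22 is either p_2/q_2 or the intermediate fraction (k*p_2 + p_1)/(k*q_2 + q_1) with the largest k >= 1 whose denominator stays <= 22; these approach x as k grows, and every other convergent or intermediate fraction in range is farther away.
Largest k: floor((22 - q_1)/q_2) = floor((22 - 10)/11) = 1.
That gives (1*12 + 11)/(1*11 + 10) = 23/21.
Compare the errors: |x - 12/11| = |298*11 - 12*273|/(273*11) = 2/3003, and |x - 23/21| = |298*21 - 23*273|/(273*21) = 21/5733.
Cross-multiplying, 2*5733 = 11466 < 63063 = 21*3003, so 2/3003 is smaller: the convergent 12/11 is closer to x than 23/21.

12/11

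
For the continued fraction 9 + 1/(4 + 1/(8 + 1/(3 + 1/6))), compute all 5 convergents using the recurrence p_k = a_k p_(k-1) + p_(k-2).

Using the convergent recurrence p_i = a_i*p_{i-1} + p_{i-2}, q_i = a_i*q_{i-1} + q_{i-2} with p_{-2}=0, p_{-1}=1, q_{-2}=1, q_{-1}=0:
  i=0: a_0=9, p_0 = 9*1 + 0 = 9, q_0 = 9*0 + 1 = 1.
  i=1: a_1=4, p_1 = 4*9 + 1 = 37, q_1 = 4*1 + 0 = 4.
  i=2: a_2=8, p_2 = 8*37 + 9 = 305, q_2 = 8*4 + 1 = 33.
  i=3: a_3=3, p_3 = 3*305 + 37 = 952, q_3 = 3*33 + 4 = 103.
  i=4: a_4=6, p_4 = 6*952 + 305 = 6017, q_4 = 6*103 + 33 = 651.

9/1, 37/4, 305/33, 952/103, 6017/651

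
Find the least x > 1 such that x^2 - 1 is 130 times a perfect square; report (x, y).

(x, y) = (6499, 570)

First expand sqrt(130) as a continued fraction. With x_i = (sqrt(130) + m_i)/d_i and (m_0, d_0) = (0, 1): a_0 = floor(sqrt(130)) = 11, since 11^2 = 121 <= 130 < 144 = 12^2.
Iterate m_{i+1} = d_i*a_i - m_i, d_{i+1} = (130 - m_{i+1}^2)/d_i, a_{i+1} = floor((a_0 + m_{i+1})/d_{i+1}):
  m_1 = 1*11 - 0 = 11, d_1 = (130 - 11^2)/1 = 9/1 = 9, a_1 = floor((11 + 11)/9) = 2.
  m_2 = 9*2 - 11 = 7, d_2 = (130 - 7^2)/9 = 81/9 = 9, a_2 = floor((11 + 7)/9) = 2.
  m_3 = 9*2 - 7 = 11, d_3 = (130 - 11^2)/9 = 9/9 = 1, a_3 = floor((11 + 11)/1) = 22.
  m_4 = 1*22 - 11 = 11, d_4 = (130 - 11^2)/1 = 9/1 = 9: (m_4, d_4) = (m_1, d_1) = (11, 9), so from here the quotients repeat a_1, ..., a_3; the period length is 3.
So sqrt(130) = [11; (2, 2, 22)] with period length k = 3.
k is odd, so (p_{k-1}, q_{k-1}) only solves x^2 - 130y^2 = -1 and the fundamental solution of x^2 - 130y^2 = 1 is (p_{2k-1}, q_{2k-1}) = (p_5, q_5); compute convergents through index 5, running through the period twice.
Convergents (p_i = a_i*p_{i-1} + p_{i-2}, q_i = a_i*q_{i-1} + q_{i-2} with p_{-2}=0, p_{-1}=1, q_{-2}=1, q_{-1}=0):
  i=0: a_0=11, p_0 = 11*1 + 0 = 11, q_0 = 11*0 + 1 = 1.
  i=1: a_1=2, p_1 = 2*11 + 1 = 23, q_1 = 2*1 + 0 = 2.
  i=2: a_2=2, p_2 = 2*23 + 11 = 57, q_2 = 2*2 + 1 = 5.
  i=3: a_3=22, p_3 = 22*57 + 23 = 1277, q_3 = 22*5 + 2 = 112.
  i=4: a_4=2, p_4 = 2*1277 + 57 = 2611, q_4 = 2*112 + 5 = 229.
  i=5: a_5=2, p_5 = 2*2611 + 1277 = 6499, q_5 = 2*229 + 112 = 570.
Indeed p_2^2 - 130*q_2^2 = 3249 - 3250 = -1, not +1.
Check: 6499^2 - 130*570^2 = 42237001 - 42237000 = 1, so (x, y) = (6499, 570) solves the equation, and by the theorem it is the least positive solution.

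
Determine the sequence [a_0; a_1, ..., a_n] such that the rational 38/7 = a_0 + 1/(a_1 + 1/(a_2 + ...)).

[5; 2, 3]

Run the Euclidean algorithm on 38 and 7; the successive quotients are the partial quotients a_0, a_1, ... (each step inverts the fractional part left over by the previous one):
  38 = 5*7 + 3, so a_0 = 5.
  7 = 2*3 + 1, so a_1 = 2.
  3 = 3*1 + 0, so a_2 = 3.
The remainder reaches 0 after 3 divisions, so the expansion has 3 partial quotients, read off in order.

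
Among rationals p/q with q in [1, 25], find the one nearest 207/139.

37/25

Expand x = 207/139 as a continued fraction with the Euclidean algorithm:
  207 = 1*139 + 68, so a_0 = 1.
  139 = 2*68 + 3, so a_1 = 2.
  68 = 22*3 + 2, so a_2 = 22.
  3 = 1*2 + 1, so a_3 = 1.
  2 = 2*1 + 0, so a_4 = 2.
so x = [1; 2, 22, 1, 2].
Convergents (p_i = a_i*p_{i-1} + p_{i-2}, q_i = a_i*q_{i-1} + q_{i-2} with p_{-2}=0, p_{-1}=1, q_{-2}=1, q_{-1}=0), until the denominator exceeds 25:
  i=0: a_0=1, p_0 = 1*1 + 0 = 1, q_0 = 1*0 + 1 = 1.
  i=1: a_1=2, p_1 = 2*1 + 1 = 3, q_1 = 2*1 + 0 = 2.
  i=2: a_2=22, p_2 = 22*3 + 1 = 67, q_2 = 22*2 + 1 = 45.
q_2 = 45 > 25, so the last convergent with denominator <= 25 is p_1/q_1 = 3/2.
The closest fraction with denominator <= 25 is either p_1/q_1 or the intermediate fraction (k*p_1 + p_0)/(k*q_1 + q_0) with the largest k >= 1 whose denominator stays <= 25; these approach x as k grows, and every other convergent or intermediate fraction in range is farther away.
Largest k: floor((25 - q_0)/q_1) = floor((25 - 1)/2) = 12.
That gives (12*3 + 1)/(12*2 + 1) = 37/25.
Compare the errors: |x - 3/2| = |207*2 - 3*139|/(139*2) = 3/278, and |x - 37/25| = |207*25 - 37*139|/(139*25) = 32/3475.
Cross-multiplying, 32*278 = 8896 < 10425 = 3*3475, so 32/3475 is smaller: the intermediate fraction 37/25 is closer to x than 3/2.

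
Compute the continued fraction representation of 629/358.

Run the Euclidean algorithm on 629 and 358; the successive quotients are the partial quotients a_0, a_1, ... (each step inverts the fractional part left over by the previous one):
  629 = 1*358 + 271, so a_0 = 1.
  358 = 1*271 + 87, so a_1 = 1.
  271 = 3*87 + 10, so a_2 = 3.
  87 = 8*10 + 7, so a_3 = 8.
  10 = 1*7 + 3, so a_4 = 1.
  7 = 2*3 + 1, so a_5 = 2.
  3 = 3*1 + 0, so a_6 = 3.
The remainder reaches 0 after 7 divisions, so the expansion has 7 partial quotients, read off in order.

[1; 1, 3, 8, 1, 2, 3]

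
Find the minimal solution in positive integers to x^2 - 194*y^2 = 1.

First expand sqrt(194) as a continued fraction. With x_i = (sqrt(194) + m_i)/d_i and (m_0, d_0) = (0, 1): a_0 = floor(sqrt(194)) = 13, since 13^2 = 169 <= 194 < 196 = 14^2.
Iterate m_{i+1} = d_i*a_i - m_i, d_{i+1} = (194 - m_{i+1}^2)/d_i, a_{i+1} = floor((a_0 + m_{i+1})/d_{i+1}):
  m_1 = 1*13 - 0 = 13, d_1 = (194 - 13^2)/1 = 25/1 = 25, a_1 = floor((13 + 13)/25) = 1.
  m_2 = 25*1 - 13 = 12, d_2 = (194 - 12^2)/25 = 50/25 = 2, a_2 = floor((13 + 12)/2) = 12.
  m_3 = 2*12 - 12 = 12, d_3 = (194 - 12^2)/2 = 50/2 = 25, a_3 = floor((13 + 12)/25) = 1.
  m_4 = 25*1 - 12 = 13, d_4 = (194 - 13^2)/25 = 25/25 = 1, a_4 = floor((13 + 13)/1) = 26.
  m_5 = 1*26 - 13 = 13, d_5 = (194 - 13^2)/1 = 25/1 = 25: (m_5, d_5) = (m_1, d_1) = (13, 25), so from here the quotients repeat a_1, ..., a_4; the period length is 4.
So sqrt(194) = [13; (1, 12, 1, 26)] with period length k = 4.
k is even, so the fundamental solution of x^2 - 194y^2 = 1 is (p_{k-1}, q_{k-1}) = (p_3, q_3); compute convergents through index 3.
Convergents (p_i = a_i*p_{i-1} + p_{i-2}, q_i = a_i*q_{i-1} + q_{i-2} with p_{-2}=0, p_{-1}=1, q_{-2}=1, q_{-1}=0):
  i=0: a_0=13, p_0 = 13*1 + 0 = 13, q_0 = 13*0 + 1 = 1.
  i=1: a_1=1, p_1 = 1*13 + 1 = 14, q_1 = 1*1 + 0 = 1.
  i=2: a_2=12, p_2 = 12*14 + 13 = 181, q_2 = 12*1 + 1 = 13.
  i=3: a_3=1, p_3 = 1*181 + 14 = 195, q_3 = 1*13 + 1 = 14.
Check: 195^2 - 194*14^2 = 38025 - 38024 = 1, so (x, y) = (195, 14) solves the equation, and by the theorem it is the least positive solution.

(x, y) = (195, 14)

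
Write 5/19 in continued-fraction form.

[0; 3, 1, 4]

Run the Euclidean algorithm on 5 and 19; the successive quotients are the partial quotients a_0, a_1, ... (each step inverts the fractional part left over by the previous one):
  5 = 0*19 + 5, so a_0 = 0.
  19 = 3*5 + 4, so a_1 = 3.
  5 = 1*4 + 1, so a_2 = 1.
  4 = 4*1 + 0, so a_3 = 4.
The remainder reaches 0 after 4 divisions, so the expansion has 4 partial quotients, read off in order.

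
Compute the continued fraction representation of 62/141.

Run the Euclidean algorithm on 62 and 141; the successive quotients are the partial quotients a_0, a_1, ... (each step inverts the fractional part left over by the previous one):
  62 = 0*141 + 62, so a_0 = 0.
  141 = 2*62 + 17, so a_1 = 2.
  62 = 3*17 + 11, so a_2 = 3.
  17 = 1*11 + 6, so a_3 = 1.
  11 = 1*6 + 5, so a_4 = 1.
  6 = 1*5 + 1, so a_5 = 1.
  5 = 5*1 + 0, so a_6 = 5.
The remainder reaches 0 after 7 divisions, so the expansion has 7 partial quotients, read off in order.

[0; 2, 3, 1, 1, 1, 5]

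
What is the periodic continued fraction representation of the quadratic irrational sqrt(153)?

[12; (2, 1, 2, 2, 2, 1, 2, 24)]

Write x_i = (sqrt(153) + m_i)/d_i with (m_0, d_0) = (0, 1). a_0 = floor(sqrt(153)) = 12, since 12^2 = 144 <= 153 < 169 = 13^2.
Iterate m_{i+1} = d_i*a_i - m_i, d_{i+1} = (153 - m_{i+1}^2)/d_i, a_{i+1} = floor((a_0 + m_{i+1})/d_{i+1}):
  m_1 = 1*12 - 0 = 12, d_1 = (153 - 12^2)/1 = 9/1 = 9, a_1 = floor((12 + 12)/9) = 2.
  m_2 = 9*2 - 12 = 6, d_2 = (153 - 6^2)/9 = 117/9 = 13, a_2 = floor((12 + 6)/13) = 1.
  m_3 = 13*1 - 6 = 7, d_3 = (153 - 7^2)/13 = 104/13 = 8, a_3 = floor((12 + 7)/8) = 2.
  m_4 = 8*2 - 7 = 9, d_4 = (153 - 9^2)/8 = 72/8 = 9, a_4 = floor((12 + 9)/9) = 2.
  m_5 = 9*2 - 9 = 9, d_5 = (153 - 9^2)/9 = 72/9 = 8, a_5 = floor((12 + 9)/8) = 2.
  m_6 = 8*2 - 9 = 7, d_6 = (153 - 7^2)/8 = 104/8 = 13, a_6 = floor((12 + 7)/13) = 1.
  m_7 = 13*1 - 7 = 6, d_7 = (153 - 6^2)/13 = 117/13 = 9, a_7 = floor((12 + 6)/9) = 2.
  m_8 = 9*2 - 6 = 12, d_8 = (153 - 12^2)/9 = 9/9 = 1, a_8 = floor((12 + 12)/1) = 24.
  m_9 = 1*24 - 12 = 12, d_9 = (153 - 12^2)/1 = 9/1 = 9: (m_9, d_9) = (m_1, d_1) = (12, 9), so from here the quotients repeat a_1, ..., a_8; the period length is 8.
Hence the expansion of sqrt(153) is a_0 = 12 followed by the repeating block 2, 1, 2, 2, 2, 1, 2, 24 (period 8).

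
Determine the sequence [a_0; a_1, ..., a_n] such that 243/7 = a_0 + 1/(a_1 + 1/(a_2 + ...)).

Run the Euclidean algorithm on 243 and 7; the successive quotients are the partial quotients a_0, a_1, ... (each step inverts the fractional part left over by the previous one):
  243 = 34*7 + 5, so a_0 = 34.
  7 = 1*5 + 2, so a_1 = 1.
  5 = 2*2 + 1, so a_2 = 2.
  2 = 2*1 + 0, so a_3 = 2.
The remainder reaches 0 after 4 divisions, so the expansion has 4 partial quotients, read off in order.

[34; 1, 2, 2]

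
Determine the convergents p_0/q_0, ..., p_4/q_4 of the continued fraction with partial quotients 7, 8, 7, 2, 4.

7/1, 57/8, 406/57, 869/122, 3882/545

Using the convergent recurrence p_i = a_i*p_{i-1} + p_{i-2}, q_i = a_i*q_{i-1} + q_{i-2} with p_{-2}=0, p_{-1}=1, q_{-2}=1, q_{-1}=0:
  i=0: a_0=7, p_0 = 7*1 + 0 = 7, q_0 = 7*0 + 1 = 1.
  i=1: a_1=8, p_1 = 8*7 + 1 = 57, q_1 = 8*1 + 0 = 8.
  i=2: a_2=7, p_2 = 7*57 + 7 = 406, q_2 = 7*8 + 1 = 57.
  i=3: a_3=2, p_3 = 2*406 + 57 = 869, q_3 = 2*57 + 8 = 122.
  i=4: a_4=4, p_4 = 4*869 + 406 = 3882, q_4 = 4*122 + 57 = 545.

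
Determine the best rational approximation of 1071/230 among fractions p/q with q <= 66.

149/32

Expand x = 1071/230 as a continued fraction with the Euclidean algorithm:
  1071 = 4*230 + 151, so a_0 = 4.
  230 = 1*151 + 79, so a_1 = 1.
  151 = 1*79 + 72, so a_2 = 1.
  79 = 1*72 + 7, so a_3 = 1.
  72 = 10*7 + 2, so a_4 = 10.
  7 = 3*2 + 1, so a_5 = 3.
  2 = 2*1 + 0, so a_6 = 2.
so x = [4; 1, 1, 1, 10, 3, 2].
Convergents (p_i = a_i*p_{i-1} + p_{i-2}, q_i = a_i*q_{i-1} + q_{i-2} with p_{-2}=0, p_{-1}=1, q_{-2}=1, q_{-1}=0), until the denominator exceeds 66:
  i=0: a_0=4, p_0 = 4*1 + 0 = 4, q_0 = 4*0 + 1 = 1.
  i=1: a_1=1, p_1 = 1*4 + 1 = 5, q_1 = 1*1 + 0 = 1.
  i=2: a_2=1, p_2 = 1*5 + 4 = 9, q_2 = 1*1 + 1 = 2.
  i=3: a_3=1, p_3 = 1*9 + 5 = 14, q_3 = 1*2 + 1 = 3.
  i=4: a_4=10, p_4 = 10*14 + 9 = 149, q_4 = 10*3 + 2 = 32.
  i=5: a_5=3, p_5 = 3*149 + 14 = 461, q_5 = 3*32 + 3 = 99.
q_5 = 99 > 66, so the last convergent with denominator <= 66 is p_4/q_4 = 149/32.
The closest fraction with denominator <= 66 is either p_4/q_4 or the intermediate fraction (k*p_4 + p_3)/(k*q_4 + q_3) with the largest k >= 1 whose denominator stays <= 66; these approach x as k grows, and every other convergent or intermediate fraction in range is farther away.
Largest k: floor((66 - q_3)/q_4) = floor((66 - 3)/32) = 1.
That gives (1*149 + 14)/(1*32 + 3) = 163/35.
Compare the errors: |x - 149/32| = |1071*32 - 149*230|/(230*32) = 2/7360, and |x - 163/35| = |1071*35 - 163*230|/(230*35) = 5/8050.
Cross-multiplying, 2*8050 = 16100 < 36800 = 5*7360, so 2/7360 is smaller: the convergent 149/32 is closer to x than 163/35.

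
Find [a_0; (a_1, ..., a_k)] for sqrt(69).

Write x_i = (sqrt(69) + m_i)/d_i with (m_0, d_0) = (0, 1). a_0 = floor(sqrt(69)) = 8, since 8^2 = 64 <= 69 < 81 = 9^2.
Iterate m_{i+1} = d_i*a_i - m_i, d_{i+1} = (69 - m_{i+1}^2)/d_i, a_{i+1} = floor((a_0 + m_{i+1})/d_{i+1}):
  m_1 = 1*8 - 0 = 8, d_1 = (69 - 8^2)/1 = 5/1 = 5, a_1 = floor((8 + 8)/5) = 3.
  m_2 = 5*3 - 8 = 7, d_2 = (69 - 7^2)/5 = 20/5 = 4, a_2 = floor((8 + 7)/4) = 3.
  m_3 = 4*3 - 7 = 5, d_3 = (69 - 5^2)/4 = 44/4 = 11, a_3 = floor((8 + 5)/11) = 1.
  m_4 = 11*1 - 5 = 6, d_4 = (69 - 6^2)/11 = 33/11 = 3, a_4 = floor((8 + 6)/3) = 4.
  m_5 = 3*4 - 6 = 6, d_5 = (69 - 6^2)/3 = 33/3 = 11, a_5 = floor((8 + 6)/11) = 1.
  m_6 = 11*1 - 6 = 5, d_6 = (69 - 5^2)/11 = 44/11 = 4, a_6 = floor((8 + 5)/4) = 3.
  m_7 = 4*3 - 5 = 7, d_7 = (69 - 7^2)/4 = 20/4 = 5, a_7 = floor((8 + 7)/5) = 3.
  m_8 = 5*3 - 7 = 8, d_8 = (69 - 8^2)/5 = 5/5 = 1, a_8 = floor((8 + 8)/1) = 16.
  m_9 = 1*16 - 8 = 8, d_9 = (69 - 8^2)/1 = 5/1 = 5: (m_9, d_9) = (m_1, d_1) = (8, 5), so from here the quotients repeat a_1, ..., a_8; the period length is 8.
Hence the expansion of sqrt(69) is a_0 = 8 followed by the repeating block 3, 3, 1, 4, 1, 3, 3, 16 (period 8).

[8; (3, 3, 1, 4, 1, 3, 3, 16)]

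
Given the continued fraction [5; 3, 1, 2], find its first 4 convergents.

5/1, 16/3, 21/4, 58/11

Using the convergent recurrence p_i = a_i*p_{i-1} + p_{i-2}, q_i = a_i*q_{i-1} + q_{i-2} with p_{-2}=0, p_{-1}=1, q_{-2}=1, q_{-1}=0:
  i=0: a_0=5, p_0 = 5*1 + 0 = 5, q_0 = 5*0 + 1 = 1.
  i=1: a_1=3, p_1 = 3*5 + 1 = 16, q_1 = 3*1 + 0 = 3.
  i=2: a_2=1, p_2 = 1*16 + 5 = 21, q_2 = 1*3 + 1 = 4.
  i=3: a_3=2, p_3 = 2*21 + 16 = 58, q_3 = 2*4 + 3 = 11.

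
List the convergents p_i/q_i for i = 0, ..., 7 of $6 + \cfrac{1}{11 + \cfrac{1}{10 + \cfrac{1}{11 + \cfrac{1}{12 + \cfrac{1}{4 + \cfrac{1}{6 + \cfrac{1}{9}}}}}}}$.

Using the convergent recurrence p_i = a_i*p_{i-1} + p_{i-2}, q_i = a_i*q_{i-1} + q_{i-2} with p_{-2}=0, p_{-1}=1, q_{-2}=1, q_{-1}=0:
  i=0: a_0=6, p_0 = 6*1 + 0 = 6, q_0 = 6*0 + 1 = 1.
  i=1: a_1=11, p_1 = 11*6 + 1 = 67, q_1 = 11*1 + 0 = 11.
  i=2: a_2=10, p_2 = 10*67 + 6 = 676, q_2 = 10*11 + 1 = 111.
  i=3: a_3=11, p_3 = 11*676 + 67 = 7503, q_3 = 11*111 + 11 = 1232.
  i=4: a_4=12, p_4 = 12*7503 + 676 = 90712, q_4 = 12*1232 + 111 = 14895.
  i=5: a_5=4, p_5 = 4*90712 + 7503 = 370351, q_5 = 4*14895 + 1232 = 60812.
  i=6: a_6=6, p_6 = 6*370351 + 90712 = 2312818, q_6 = 6*60812 + 14895 = 379767.
  i=7: a_7=9, p_7 = 9*2312818 + 370351 = 21185713, q_7 = 9*379767 + 60812 = 3478715.

6/1, 67/11, 676/111, 7503/1232, 90712/14895, 370351/60812, 2312818/379767, 21185713/3478715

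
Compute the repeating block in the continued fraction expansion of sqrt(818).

[28; (1, 1, 1, 1, 56)]

Write x_i = (sqrt(818) + m_i)/d_i with (m_0, d_0) = (0, 1). a_0 = floor(sqrt(818)) = 28, since 28^2 = 784 <= 818 < 841 = 29^2.
Iterate m_{i+1} = d_i*a_i - m_i, d_{i+1} = (818 - m_{i+1}^2)/d_i, a_{i+1} = floor((a_0 + m_{i+1})/d_{i+1}):
  m_1 = 1*28 - 0 = 28, d_1 = (818 - 28^2)/1 = 34/1 = 34, a_1 = floor((28 + 28)/34) = 1.
  m_2 = 34*1 - 28 = 6, d_2 = (818 - 6^2)/34 = 782/34 = 23, a_2 = floor((28 + 6)/23) = 1.
  m_3 = 23*1 - 6 = 17, d_3 = (818 - 17^2)/23 = 529/23 = 23, a_3 = floor((28 + 17)/23) = 1.
  m_4 = 23*1 - 17 = 6, d_4 = (818 - 6^2)/23 = 782/23 = 34, a_4 = floor((28 + 6)/34) = 1.
  m_5 = 34*1 - 6 = 28, d_5 = (818 - 28^2)/34 = 34/34 = 1, a_5 = floor((28 + 28)/1) = 56.
  m_6 = 1*56 - 28 = 28, d_6 = (818 - 28^2)/1 = 34/1 = 34: (m_6, d_6) = (m_1, d_1) = (28, 34), so from here the quotients repeat a_1, ..., a_5; the period length is 5.
Hence the expansion of sqrt(818) is a_0 = 28 followed by the repeating block 1, 1, 1, 1, 56 (period 5).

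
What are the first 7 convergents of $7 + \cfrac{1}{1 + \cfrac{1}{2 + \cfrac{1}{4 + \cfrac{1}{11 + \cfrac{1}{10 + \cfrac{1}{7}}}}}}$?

7/1, 8/1, 23/3, 100/13, 1123/146, 11330/1473, 80433/10457

Using the convergent recurrence p_i = a_i*p_{i-1} + p_{i-2}, q_i = a_i*q_{i-1} + q_{i-2} with p_{-2}=0, p_{-1}=1, q_{-2}=1, q_{-1}=0:
  i=0: a_0=7, p_0 = 7*1 + 0 = 7, q_0 = 7*0 + 1 = 1.
  i=1: a_1=1, p_1 = 1*7 + 1 = 8, q_1 = 1*1 + 0 = 1.
  i=2: a_2=2, p_2 = 2*8 + 7 = 23, q_2 = 2*1 + 1 = 3.
  i=3: a_3=4, p_3 = 4*23 + 8 = 100, q_3 = 4*3 + 1 = 13.
  i=4: a_4=11, p_4 = 11*100 + 23 = 1123, q_4 = 11*13 + 3 = 146.
  i=5: a_5=10, p_5 = 10*1123 + 100 = 11330, q_5 = 10*146 + 13 = 1473.
  i=6: a_6=7, p_6 = 7*11330 + 1123 = 80433, q_6 = 7*1473 + 146 = 10457.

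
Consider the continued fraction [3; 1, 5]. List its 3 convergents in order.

3/1, 4/1, 23/6

Using the convergent recurrence p_i = a_i*p_{i-1} + p_{i-2}, q_i = a_i*q_{i-1} + q_{i-2} with p_{-2}=0, p_{-1}=1, q_{-2}=1, q_{-1}=0:
  i=0: a_0=3, p_0 = 3*1 + 0 = 3, q_0 = 3*0 + 1 = 1.
  i=1: a_1=1, p_1 = 1*3 + 1 = 4, q_1 = 1*1 + 0 = 1.
  i=2: a_2=5, p_2 = 5*4 + 3 = 23, q_2 = 5*1 + 1 = 6.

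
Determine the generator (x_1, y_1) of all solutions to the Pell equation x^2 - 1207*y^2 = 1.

First expand sqrt(1207) as a continued fraction. With x_i = (sqrt(1207) + m_i)/d_i and (m_0, d_0) = (0, 1): a_0 = floor(sqrt(1207)) = 34, since 34^2 = 1156 <= 1207 < 1225 = 35^2.
Iterate m_{i+1} = d_i*a_i - m_i, d_{i+1} = (1207 - m_{i+1}^2)/d_i, a_{i+1} = floor((a_0 + m_{i+1})/d_{i+1}):
  m_1 = 1*34 - 0 = 34, d_1 = (1207 - 34^2)/1 = 51/1 = 51, a_1 = floor((34 + 34)/51) = 1.
  m_2 = 51*1 - 34 = 17, d_2 = (1207 - 17^2)/51 = 918/51 = 18, a_2 = floor((34 + 17)/18) = 2.
  m_3 = 18*2 - 17 = 19, d_3 = (1207 - 19^2)/18 = 846/18 = 47, a_3 = floor((34 + 19)/47) = 1.
  m_4 = 47*1 - 19 = 28, d_4 = (1207 - 28^2)/47 = 423/47 = 9, a_4 = floor((34 + 28)/9) = 6.
  m_5 = 9*6 - 28 = 26, d_5 = (1207 - 26^2)/9 = 531/9 = 59, a_5 = floor((34 + 26)/59) = 1.
  m_6 = 59*1 - 26 = 33, d_6 = (1207 - 33^2)/59 = 118/59 = 2, a_6 = floor((34 + 33)/2) = 33.
  m_7 = 2*33 - 33 = 33, d_7 = (1207 - 33^2)/2 = 118/2 = 59, a_7 = floor((34 + 33)/59) = 1.
  m_8 = 59*1 - 33 = 26, d_8 = (1207 - 26^2)/59 = 531/59 = 9, a_8 = floor((34 + 26)/9) = 6.
  m_9 = 9*6 - 26 = 28, d_9 = (1207 - 28^2)/9 = 423/9 = 47, a_9 = floor((34 + 28)/47) = 1.
  m_10 = 47*1 - 28 = 19, d_10 = (1207 - 19^2)/47 = 846/47 = 18, a_10 = floor((34 + 19)/18) = 2.
  m_11 = 18*2 - 19 = 17, d_11 = (1207 - 17^2)/18 = 918/18 = 51, a_11 = floor((34 + 17)/51) = 1.
  m_12 = 51*1 - 17 = 34, d_12 = (1207 - 34^2)/51 = 51/51 = 1, a_12 = floor((34 + 34)/1) = 68.
  m_13 = 1*68 - 34 = 34, d_13 = (1207 - 34^2)/1 = 51/1 = 51: (m_13, d_13) = (m_1, d_1) = (34, 51), so from here the quotients repeat a_1, ..., a_12; the period length is 12.
So sqrt(1207) = [34; (1, 2, 1, 6, 1, 33, 1, 6, 1, 2, 1, 68)] with period length k = 12.
k is even, so the fundamental solution of x^2 - 1207y^2 = 1 is (p_{k-1}, q_{k-1}) = (p_11, q_11); compute convergents through index 11.
Convergents (p_i = a_i*p_{i-1} + p_{i-2}, q_i = a_i*q_{i-1} + q_{i-2} with p_{-2}=0, p_{-1}=1, q_{-2}=1, q_{-1}=0):
  i=0: a_0=34, p_0 = 34*1 + 0 = 34, q_0 = 34*0 + 1 = 1.
  i=1: a_1=1, p_1 = 1*34 + 1 = 35, q_1 = 1*1 + 0 = 1.
  i=2: a_2=2, p_2 = 2*35 + 34 = 104, q_2 = 2*1 + 1 = 3.
  i=3: a_3=1, p_3 = 1*104 + 35 = 139, q_3 = 1*3 + 1 = 4.
  i=4: a_4=6, p_4 = 6*139 + 104 = 938, q_4 = 6*4 + 3 = 27.
  i=5: a_5=1, p_5 = 1*938 + 139 = 1077, q_5 = 1*27 + 4 = 31.
  i=6: a_6=33, p_6 = 33*1077 + 938 = 36479, q_6 = 33*31 + 27 = 1050.
  i=7: a_7=1, p_7 = 1*36479 + 1077 = 37556, q_7 = 1*1050 + 31 = 1081.
  i=8: a_8=6, p_8 = 6*37556 + 36479 = 261815, q_8 = 6*1081 + 1050 = 7536.
  i=9: a_9=1, p_9 = 1*261815 + 37556 = 299371, q_9 = 1*7536 + 1081 = 8617.
  i=10: a_10=2, p_10 = 2*299371 + 261815 = 860557, q_10 = 2*8617 + 7536 = 24770.
  i=11: a_11=1, p_11 = 1*860557 + 299371 = 1159928, q_11 = 1*24770 + 8617 = 33387.
Check: 1159928^2 - 1207*33387^2 = 1345432965184 - 1345432965183 = 1, so (x, y) = (1159928, 33387) solves the equation, and by the theorem it is the least positive solution.

(x, y) = (1159928, 33387)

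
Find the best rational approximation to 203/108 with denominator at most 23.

32/17

Expand x = 203/108 as a continued fraction with the Euclidean algorithm:
  203 = 1*108 + 95, so a_0 = 1.
  108 = 1*95 + 13, so a_1 = 1.
  95 = 7*13 + 4, so a_2 = 7.
  13 = 3*4 + 1, so a_3 = 3.
  4 = 4*1 + 0, so a_4 = 4.
so x = [1; 1, 7, 3, 4].
Convergents (p_i = a_i*p_{i-1} + p_{i-2}, q_i = a_i*q_{i-1} + q_{i-2} with p_{-2}=0, p_{-1}=1, q_{-2}=1, q_{-1}=0), until the denominator exceeds 23:
  i=0: a_0=1, p_0 = 1*1 + 0 = 1, q_0 = 1*0 + 1 = 1.
  i=1: a_1=1, p_1 = 1*1 + 1 = 2, q_1 = 1*1 + 0 = 1.
  i=2: a_2=7, p_2 = 7*2 + 1 = 15, q_2 = 7*1 + 1 = 8.
  i=3: a_3=3, p_3 = 3*15 + 2 = 47, q_3 = 3*8 + 1 = 25.
q_3 = 25 > 23, so the last convergent with denominator <= 23 is p_2/q_2 = 15/8.
The closest fraction with denominator <= 23 is either p_2/q_2 or the intermediate fraction (k*p_2 + p_1)/(k*q_2 + q_1) with the largest k >= 1 whose denominator stays <= 23; these approach x as k grows, and every other convergent or intermediate fraction in range is farther away.
Largest k: floor((23 - q_1)/q_2) = floor((23 - 1)/8) = 2.
That gives (2*15 + 2)/(2*8 + 1) = 32/17.
Compare the errors: |x - 15/8| = |203*8 - 15*108|/(108*8) = 4/864, and |x - 32/17| = |203*17 - 32*108|/(108*17) = 5/1836.
Cross-multiplying, 5*864 = 4320 < 7344 = 4*1836, so 5/1836 is smaller: the intermediate fraction 32/17 is closer to x than 15/8.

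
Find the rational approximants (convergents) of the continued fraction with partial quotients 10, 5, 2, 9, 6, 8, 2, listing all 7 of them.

Using the convergent recurrence p_i = a_i*p_{i-1} + p_{i-2}, q_i = a_i*q_{i-1} + q_{i-2} with p_{-2}=0, p_{-1}=1, q_{-2}=1, q_{-1}=0:
  i=0: a_0=10, p_0 = 10*1 + 0 = 10, q_0 = 10*0 + 1 = 1.
  i=1: a_1=5, p_1 = 5*10 + 1 = 51, q_1 = 5*1 + 0 = 5.
  i=2: a_2=2, p_2 = 2*51 + 10 = 112, q_2 = 2*5 + 1 = 11.
  i=3: a_3=9, p_3 = 9*112 + 51 = 1059, q_3 = 9*11 + 5 = 104.
  i=4: a_4=6, p_4 = 6*1059 + 112 = 6466, q_4 = 6*104 + 11 = 635.
  i=5: a_5=8, p_5 = 8*6466 + 1059 = 52787, q_5 = 8*635 + 104 = 5184.
  i=6: a_6=2, p_6 = 2*52787 + 6466 = 112040, q_6 = 2*5184 + 635 = 11003.

10/1, 51/5, 112/11, 1059/104, 6466/635, 52787/5184, 112040/11003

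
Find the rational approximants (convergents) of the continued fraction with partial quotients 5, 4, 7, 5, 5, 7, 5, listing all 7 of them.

5/1, 21/4, 152/29, 781/149, 4057/774, 29180/5567, 149957/28609

Using the convergent recurrence p_i = a_i*p_{i-1} + p_{i-2}, q_i = a_i*q_{i-1} + q_{i-2} with p_{-2}=0, p_{-1}=1, q_{-2}=1, q_{-1}=0:
  i=0: a_0=5, p_0 = 5*1 + 0 = 5, q_0 = 5*0 + 1 = 1.
  i=1: a_1=4, p_1 = 4*5 + 1 = 21, q_1 = 4*1 + 0 = 4.
  i=2: a_2=7, p_2 = 7*21 + 5 = 152, q_2 = 7*4 + 1 = 29.
  i=3: a_3=5, p_3 = 5*152 + 21 = 781, q_3 = 5*29 + 4 = 149.
  i=4: a_4=5, p_4 = 5*781 + 152 = 4057, q_4 = 5*149 + 29 = 774.
  i=5: a_5=7, p_5 = 7*4057 + 781 = 29180, q_5 = 7*774 + 149 = 5567.
  i=6: a_6=5, p_6 = 5*29180 + 4057 = 149957, q_6 = 5*5567 + 774 = 28609.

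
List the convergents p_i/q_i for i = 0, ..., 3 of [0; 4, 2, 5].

0/1, 1/4, 2/9, 11/49

Using the convergent recurrence p_i = a_i*p_{i-1} + p_{i-2}, q_i = a_i*q_{i-1} + q_{i-2} with p_{-2}=0, p_{-1}=1, q_{-2}=1, q_{-1}=0:
  i=0: a_0=0, p_0 = 0*1 + 0 = 0, q_0 = 0*0 + 1 = 1.
  i=1: a_1=4, p_1 = 4*0 + 1 = 1, q_1 = 4*1 + 0 = 4.
  i=2: a_2=2, p_2 = 2*1 + 0 = 2, q_2 = 2*4 + 1 = 9.
  i=3: a_3=5, p_3 = 5*2 + 1 = 11, q_3 = 5*9 + 4 = 49.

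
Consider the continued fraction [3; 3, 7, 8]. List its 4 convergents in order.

Using the convergent recurrence p_i = a_i*p_{i-1} + p_{i-2}, q_i = a_i*q_{i-1} + q_{i-2} with p_{-2}=0, p_{-1}=1, q_{-2}=1, q_{-1}=0:
  i=0: a_0=3, p_0 = 3*1 + 0 = 3, q_0 = 3*0 + 1 = 1.
  i=1: a_1=3, p_1 = 3*3 + 1 = 10, q_1 = 3*1 + 0 = 3.
  i=2: a_2=7, p_2 = 7*10 + 3 = 73, q_2 = 7*3 + 1 = 22.
  i=3: a_3=8, p_3 = 8*73 + 10 = 594, q_3 = 8*22 + 3 = 179.

3/1, 10/3, 73/22, 594/179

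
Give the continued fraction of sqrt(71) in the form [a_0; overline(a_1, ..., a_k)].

Write x_i = (sqrt(71) + m_i)/d_i with (m_0, d_0) = (0, 1). a_0 = floor(sqrt(71)) = 8, since 8^2 = 64 <= 71 < 81 = 9^2.
Iterate m_{i+1} = d_i*a_i - m_i, d_{i+1} = (71 - m_{i+1}^2)/d_i, a_{i+1} = floor((a_0 + m_{i+1})/d_{i+1}):
  m_1 = 1*8 - 0 = 8, d_1 = (71 - 8^2)/1 = 7/1 = 7, a_1 = floor((8 + 8)/7) = 2.
  m_2 = 7*2 - 8 = 6, d_2 = (71 - 6^2)/7 = 35/7 = 5, a_2 = floor((8 + 6)/5) = 2.
  m_3 = 5*2 - 6 = 4, d_3 = (71 - 4^2)/5 = 55/5 = 11, a_3 = floor((8 + 4)/11) = 1.
  m_4 = 11*1 - 4 = 7, d_4 = (71 - 7^2)/11 = 22/11 = 2, a_4 = floor((8 + 7)/2) = 7.
  m_5 = 2*7 - 7 = 7, d_5 = (71 - 7^2)/2 = 22/2 = 11, a_5 = floor((8 + 7)/11) = 1.
  m_6 = 11*1 - 7 = 4, d_6 = (71 - 4^2)/11 = 55/11 = 5, a_6 = floor((8 + 4)/5) = 2.
  m_7 = 5*2 - 4 = 6, d_7 = (71 - 6^2)/5 = 35/5 = 7, a_7 = floor((8 + 6)/7) = 2.
  m_8 = 7*2 - 6 = 8, d_8 = (71 - 8^2)/7 = 7/7 = 1, a_8 = floor((8 + 8)/1) = 16.
  m_9 = 1*16 - 8 = 8, d_9 = (71 - 8^2)/1 = 7/1 = 7: (m_9, d_9) = (m_1, d_1) = (8, 7), so from here the quotients repeat a_1, ..., a_8; the period length is 8.
Hence the expansion of sqrt(71) is a_0 = 8 followed by the repeating block 2, 2, 1, 7, 1, 2, 2, 16 (period 8).

[8; overline(2, 2, 1, 7, 1, 2, 2, 16)]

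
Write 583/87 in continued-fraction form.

Run the Euclidean algorithm on 583 and 87; the successive quotients are the partial quotients a_0, a_1, ... (each step inverts the fractional part left over by the previous one):
  583 = 6*87 + 61, so a_0 = 6.
  87 = 1*61 + 26, so a_1 = 1.
  61 = 2*26 + 9, so a_2 = 2.
  26 = 2*9 + 8, so a_3 = 2.
  9 = 1*8 + 1, so a_4 = 1.
  8 = 8*1 + 0, so a_5 = 8.
The remainder reaches 0 after 6 divisions, so the expansion has 6 partial quotients, read off in order.

[6; 1, 2, 2, 1, 8]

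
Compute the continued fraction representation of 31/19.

Run the Euclidean algorithm on 31 and 19; the successive quotients are the partial quotients a_0, a_1, ... (each step inverts the fractional part left over by the previous one):
  31 = 1*19 + 12, so a_0 = 1.
  19 = 1*12 + 7, so a_1 = 1.
  12 = 1*7 + 5, so a_2 = 1.
  7 = 1*5 + 2, so a_3 = 1.
  5 = 2*2 + 1, so a_4 = 2.
  2 = 2*1 + 0, so a_5 = 2.
The remainder reaches 0 after 6 divisions, so the expansion has 6 partial quotients, read off in order.

[1; 1, 1, 1, 2, 2]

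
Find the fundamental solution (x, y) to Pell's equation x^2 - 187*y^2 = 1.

First expand sqrt(187) as a continued fraction. With x_i = (sqrt(187) + m_i)/d_i and (m_0, d_0) = (0, 1): a_0 = floor(sqrt(187)) = 13, since 13^2 = 169 <= 187 < 196 = 14^2.
Iterate m_{i+1} = d_i*a_i - m_i, d_{i+1} = (187 - m_{i+1}^2)/d_i, a_{i+1} = floor((a_0 + m_{i+1})/d_{i+1}):
  m_1 = 1*13 - 0 = 13, d_1 = (187 - 13^2)/1 = 18/1 = 18, a_1 = floor((13 + 13)/18) = 1.
  m_2 = 18*1 - 13 = 5, d_2 = (187 - 5^2)/18 = 162/18 = 9, a_2 = floor((13 + 5)/9) = 2.
  m_3 = 9*2 - 5 = 13, d_3 = (187 - 13^2)/9 = 18/9 = 2, a_3 = floor((13 + 13)/2) = 13.
  m_4 = 2*13 - 13 = 13, d_4 = (187 - 13^2)/2 = 18/2 = 9, a_4 = floor((13 + 13)/9) = 2.
  m_5 = 9*2 - 13 = 5, d_5 = (187 - 5^2)/9 = 162/9 = 18, a_5 = floor((13 + 5)/18) = 1.
  m_6 = 18*1 - 5 = 13, d_6 = (187 - 13^2)/18 = 18/18 = 1, a_6 = floor((13 + 13)/1) = 26.
  m_7 = 1*26 - 13 = 13, d_7 = (187 - 13^2)/1 = 18/1 = 18: (m_7, d_7) = (m_1, d_1) = (13, 18), so from here the quotients repeat a_1, ..., a_6; the period length is 6.
So sqrt(187) = [13; (1, 2, 13, 2, 1, 26)] with period length k = 6.
k is even, so the fundamental solution of x^2 - 187y^2 = 1 is (p_{k-1}, q_{k-1}) = (p_5, q_5); compute convergents through index 5.
Convergents (p_i = a_i*p_{i-1} + p_{i-2}, q_i = a_i*q_{i-1} + q_{i-2} with p_{-2}=0, p_{-1}=1, q_{-2}=1, q_{-1}=0):
  i=0: a_0=13, p_0 = 13*1 + 0 = 13, q_0 = 13*0 + 1 = 1.
  i=1: a_1=1, p_1 = 1*13 + 1 = 14, q_1 = 1*1 + 0 = 1.
  i=2: a_2=2, p_2 = 2*14 + 13 = 41, q_2 = 2*1 + 1 = 3.
  i=3: a_3=13, p_3 = 13*41 + 14 = 547, q_3 = 13*3 + 1 = 40.
  i=4: a_4=2, p_4 = 2*547 + 41 = 1135, q_4 = 2*40 + 3 = 83.
  i=5: a_5=1, p_5 = 1*1135 + 547 = 1682, q_5 = 1*83 + 40 = 123.
Check: 1682^2 - 187*123^2 = 2829124 - 2829123 = 1, so (x, y) = (1682, 123) solves the equation, and by the theorem it is the least positive solution.

(x, y) = (1682, 123)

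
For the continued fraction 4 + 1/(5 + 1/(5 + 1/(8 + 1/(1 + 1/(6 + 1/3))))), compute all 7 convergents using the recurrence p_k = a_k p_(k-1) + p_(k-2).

4/1, 21/5, 109/26, 893/213, 1002/239, 6905/1647, 21717/5180

Using the convergent recurrence p_i = a_i*p_{i-1} + p_{i-2}, q_i = a_i*q_{i-1} + q_{i-2} with p_{-2}=0, p_{-1}=1, q_{-2}=1, q_{-1}=0:
  i=0: a_0=4, p_0 = 4*1 + 0 = 4, q_0 = 4*0 + 1 = 1.
  i=1: a_1=5, p_1 = 5*4 + 1 = 21, q_1 = 5*1 + 0 = 5.
  i=2: a_2=5, p_2 = 5*21 + 4 = 109, q_2 = 5*5 + 1 = 26.
  i=3: a_3=8, p_3 = 8*109 + 21 = 893, q_3 = 8*26 + 5 = 213.
  i=4: a_4=1, p_4 = 1*893 + 109 = 1002, q_4 = 1*213 + 26 = 239.
  i=5: a_5=6, p_5 = 6*1002 + 893 = 6905, q_5 = 6*239 + 213 = 1647.
  i=6: a_6=3, p_6 = 3*6905 + 1002 = 21717, q_6 = 3*1647 + 239 = 5180.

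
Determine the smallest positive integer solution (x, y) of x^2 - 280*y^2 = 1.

First expand sqrt(280) as a continued fraction. With x_i = (sqrt(280) + m_i)/d_i and (m_0, d_0) = (0, 1): a_0 = floor(sqrt(280)) = 16, since 16^2 = 256 <= 280 < 289 = 17^2.
Iterate m_{i+1} = d_i*a_i - m_i, d_{i+1} = (280 - m_{i+1}^2)/d_i, a_{i+1} = floor((a_0 + m_{i+1})/d_{i+1}):
  m_1 = 1*16 - 0 = 16, d_1 = (280 - 16^2)/1 = 24/1 = 24, a_1 = floor((16 + 16)/24) = 1.
  m_2 = 24*1 - 16 = 8, d_2 = (280 - 8^2)/24 = 216/24 = 9, a_2 = floor((16 + 8)/9) = 2.
  m_3 = 9*2 - 8 = 10, d_3 = (280 - 10^2)/9 = 180/9 = 20, a_3 = floor((16 + 10)/20) = 1.
  m_4 = 20*1 - 10 = 10, d_4 = (280 - 10^2)/20 = 180/20 = 9, a_4 = floor((16 + 10)/9) = 2.
  m_5 = 9*2 - 10 = 8, d_5 = (280 - 8^2)/9 = 216/9 = 24, a_5 = floor((16 + 8)/24) = 1.
  m_6 = 24*1 - 8 = 16, d_6 = (280 - 16^2)/24 = 24/24 = 1, a_6 = floor((16 + 16)/1) = 32.
  m_7 = 1*32 - 16 = 16, d_7 = (280 - 16^2)/1 = 24/1 = 24: (m_7, d_7) = (m_1, d_1) = (16, 24), so from here the quotients repeat a_1, ..., a_6; the period length is 6.
So sqrt(280) = [16; (1, 2, 1, 2, 1, 32)] with period length k = 6.
k is even, so the fundamental solution of x^2 - 280y^2 = 1 is (p_{k-1}, q_{k-1}) = (p_5, q_5); compute convergents through index 5.
Convergents (p_i = a_i*p_{i-1} + p_{i-2}, q_i = a_i*q_{i-1} + q_{i-2} with p_{-2}=0, p_{-1}=1, q_{-2}=1, q_{-1}=0):
  i=0: a_0=16, p_0 = 16*1 + 0 = 16, q_0 = 16*0 + 1 = 1.
  i=1: a_1=1, p_1 = 1*16 + 1 = 17, q_1 = 1*1 + 0 = 1.
  i=2: a_2=2, p_2 = 2*17 + 16 = 50, q_2 = 2*1 + 1 = 3.
  i=3: a_3=1, p_3 = 1*50 + 17 = 67, q_3 = 1*3 + 1 = 4.
  i=4: a_4=2, p_4 = 2*67 + 50 = 184, q_4 = 2*4 + 3 = 11.
  i=5: a_5=1, p_5 = 1*184 + 67 = 251, q_5 = 1*11 + 4 = 15.
Check: 251^2 - 280*15^2 = 63001 - 63000 = 1, so (x, y) = (251, 15) solves the equation, and by the theorem it is the least positive solution.

(x, y) = (251, 15)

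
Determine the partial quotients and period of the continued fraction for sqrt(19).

[4; (2, 1, 3, 1, 2, 8)]

Write x_i = (sqrt(19) + m_i)/d_i with (m_0, d_0) = (0, 1). a_0 = floor(sqrt(19)) = 4, since 4^2 = 16 <= 19 < 25 = 5^2.
Iterate m_{i+1} = d_i*a_i - m_i, d_{i+1} = (19 - m_{i+1}^2)/d_i, a_{i+1} = floor((a_0 + m_{i+1})/d_{i+1}):
  m_1 = 1*4 - 0 = 4, d_1 = (19 - 4^2)/1 = 3/1 = 3, a_1 = floor((4 + 4)/3) = 2.
  m_2 = 3*2 - 4 = 2, d_2 = (19 - 2^2)/3 = 15/3 = 5, a_2 = floor((4 + 2)/5) = 1.
  m_3 = 5*1 - 2 = 3, d_3 = (19 - 3^2)/5 = 10/5 = 2, a_3 = floor((4 + 3)/2) = 3.
  m_4 = 2*3 - 3 = 3, d_4 = (19 - 3^2)/2 = 10/2 = 5, a_4 = floor((4 + 3)/5) = 1.
  m_5 = 5*1 - 3 = 2, d_5 = (19 - 2^2)/5 = 15/5 = 3, a_5 = floor((4 + 2)/3) = 2.
  m_6 = 3*2 - 2 = 4, d_6 = (19 - 4^2)/3 = 3/3 = 1, a_6 = floor((4 + 4)/1) = 8.
  m_7 = 1*8 - 4 = 4, d_7 = (19 - 4^2)/1 = 3/1 = 3: (m_7, d_7) = (m_1, d_1) = (4, 3), so from here the quotients repeat a_1, ..., a_6; the period length is 6.
Hence the expansion of sqrt(19) is a_0 = 4 followed by the repeating block 2, 1, 3, 1, 2, 8 (period 6).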